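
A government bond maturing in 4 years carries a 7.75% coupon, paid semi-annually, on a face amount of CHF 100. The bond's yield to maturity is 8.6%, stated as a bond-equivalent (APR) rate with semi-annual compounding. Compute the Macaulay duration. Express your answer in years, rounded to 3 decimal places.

3.507 years

Periodic yield y = 0.043. Discount each cash flow and weight by its period:
  t   CF        PV=CF/(1+0.043)^t    t·PV
  1        3.875         3.7152         3.7152
  2        3.875         3.5621         7.1242
  3        3.875         3.4152        10.2457
  4        3.875         3.2744        13.0977
  5        3.875         3.1394        15.6971
  6        3.875         3.0100        18.0600
  7        3.875         2.8859        20.2013
  8      103.875        74.1714       593.3713
  Σ                     97.1737       681.5125
Price P = Σ PV = 97.1737.
Macaulay duration = Σ(t·PV) / P = 681.5125 / 97.1737 = 7.01334 half-year periods.
In years: 7.01334 / 2 = 3.50667 years.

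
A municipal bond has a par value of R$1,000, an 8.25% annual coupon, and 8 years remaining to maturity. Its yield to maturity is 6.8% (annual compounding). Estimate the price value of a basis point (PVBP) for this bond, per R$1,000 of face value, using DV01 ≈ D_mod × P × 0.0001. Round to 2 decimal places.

R$0.64

Periodic yield y = 0.068.
  t   CF        PV=CF/(1+0.068)^t    t·PV
  1        82.50        77.2472        77.2472
  2        82.50        72.3288       144.6577
  3        82.50        67.7236       203.1709
  4        82.50        63.4116       253.6465
  5        82.50        59.3742       296.8709
  6        82.50        55.5938       333.5629
  7        82.50        52.0541       364.3789
  8     1,082.50       639.5255     5,116.2042
  Σ                  1,087.2589     6,789.7392
P = 1,087.2589; D_Mac = 6.24482 yrs; D_mod = 5.84721 yrs.
DV01 ≈ 5.84721 × 1,087.2589 × 0.0001 = 0.635743.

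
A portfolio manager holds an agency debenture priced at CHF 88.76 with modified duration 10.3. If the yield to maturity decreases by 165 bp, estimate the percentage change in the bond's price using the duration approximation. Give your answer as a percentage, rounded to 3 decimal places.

+16.995%

Duration approximation: ΔP/P ≈ -D_mod · Δy = -10.3 × (-0.0165) = +0.169950.
As a percentage: +16.9950%.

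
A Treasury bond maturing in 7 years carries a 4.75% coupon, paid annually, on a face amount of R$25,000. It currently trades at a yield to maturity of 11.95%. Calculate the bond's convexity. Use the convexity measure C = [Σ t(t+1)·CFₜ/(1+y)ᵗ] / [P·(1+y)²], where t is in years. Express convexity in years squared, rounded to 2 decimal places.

With y = 0.1195:
  t   CF        PV=CF/(1+0.1195)^t    t·PV        t(t+1)·PV
  1     1,187.50     1,060.7414     1,060.7414       2,121.4828
  2     1,187.50       947.5135     1,895.0271       5,685.0812
  3     1,187.50       846.3721     2,539.1162      10,156.4649
  4     1,187.50       756.0269     3,024.1074      15,120.5372
  5     1,187.50       675.3255     3,376.6273      20,259.7641
  6     1,187.50       603.2385     3,619.4308      25,336.0158
  7    26,187.50    11,882.9797    83,180.8578     665,446.8627
  Σ                 16,772.1975    98,695.9082     744,126.2087
P = 16,772.1975.
Convexity = Σ t(t+1)·PV / [P·(1+y)²] = 744,126.2087 / (16,772.1975 × 1.253280) = 35.40042.

35.40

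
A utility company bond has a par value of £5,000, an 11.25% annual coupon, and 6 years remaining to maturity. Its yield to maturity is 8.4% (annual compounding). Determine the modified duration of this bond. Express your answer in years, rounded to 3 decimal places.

4.388 years

Periodic yield y = 0.084. First find Macaulay duration:
  t   CF        PV=CF/(1+0.084)^t    t·PV
  1       562.50       518.9114       518.9114
  2       562.50       478.7006       957.4012
  3       562.50       441.6057     1,324.8171
  4       562.50       407.3853     1,629.5414
  5       562.50       375.8167     1,879.0837
  6     5,562.50     3,428.4225    20,570.5347
  Σ                  5,650.8423    26,880.2895
P = 5,650.8423; Macaulay duration = 26,880.2895 / 5,650.8423 = 4.75686 years.
Modified duration = D_Mac / (1 + y) = 4.75686 / 1.084 = 4.38825 years.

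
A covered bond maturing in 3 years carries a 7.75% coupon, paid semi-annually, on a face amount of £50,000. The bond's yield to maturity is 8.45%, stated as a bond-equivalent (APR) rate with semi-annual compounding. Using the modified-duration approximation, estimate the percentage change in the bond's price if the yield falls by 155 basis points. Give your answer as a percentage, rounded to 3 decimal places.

+4.061%

Periodic yield y = 0.04225. Modified duration first:
  t   CF        PV=CF/(1+0.04225)^t    t·PV
  1     1,937.50     1,858.9590     1,858.9590
  2     1,937.50     1,783.6018     3,567.2036
  3     1,937.50     1,711.2994     5,133.8982
  4     1,937.50     1,641.9280     6,567.7118
  5     1,937.50     1,575.3686     7,876.8431
  6    51,937.50    40,518.1510   243,108.9059
  Σ                 49,089.3077   268,113.5216
P = 49,089.3077; D_Mac = 5.46175 half-year periods = 2.73087 yrs; D_mod = 2.73087/(1+0.04225) = 2.62017 yrs.
ΔP/P ≈ -D_mod · Δy = -2.62017 × (-0.0155) = +0.040613 = +4.0613%.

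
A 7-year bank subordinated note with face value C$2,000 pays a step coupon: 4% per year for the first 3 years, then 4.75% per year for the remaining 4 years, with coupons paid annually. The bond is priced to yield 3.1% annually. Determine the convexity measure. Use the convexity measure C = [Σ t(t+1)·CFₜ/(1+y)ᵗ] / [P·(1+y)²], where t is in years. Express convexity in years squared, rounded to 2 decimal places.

With y = 0.031:
  t   CF        PV=CF/(1+0.031)^t    t·PV        t(t+1)·PV
  1        80.00        77.5946        77.5946         155.1891
  2        80.00        75.2615       150.5229         451.5688
  3        80.00        72.9985       218.9955         875.9821
  4        95.00        84.0793       336.3171       1,681.5854
  5        95.00        81.5512       407.7559       2,446.5356
  6        95.00        79.0991       474.5947       3,322.1627
  7     2,095.00     1,691.8949    11,843.2640      94,746.1120
  Σ                  2,162.4790    13,509.0447     103,679.1358
P = 2,162.4790.
Convexity = Σ t(t+1)·PV / [P·(1+y)²] = 103,679.1358 / (2,162.4790 × 1.062961) = 45.10474.

45.10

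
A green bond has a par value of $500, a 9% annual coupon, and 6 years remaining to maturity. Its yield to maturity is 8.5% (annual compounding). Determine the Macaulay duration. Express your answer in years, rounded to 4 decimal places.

Periodic yield y = 0.085. Discount each cash flow and weight by its year:
  t   CF        PV=CF/(1+0.085)^t    t·PV
  1        45.00        41.4747        41.4747
  2        45.00        38.2255        76.4510
  3        45.00        35.2309       105.6926
  4        45.00        32.4708       129.8834
  5        45.00        29.9270       149.6352
  6       545.00       334.0551     2,004.3304
  Σ                    511.3840     2,507.4673
Price P = Σ PV = 511.3840.
Macaulay duration = Σ(t·PV) / P = 2,507.4673 / 511.3840 = 4.90330 years.

4.9033 years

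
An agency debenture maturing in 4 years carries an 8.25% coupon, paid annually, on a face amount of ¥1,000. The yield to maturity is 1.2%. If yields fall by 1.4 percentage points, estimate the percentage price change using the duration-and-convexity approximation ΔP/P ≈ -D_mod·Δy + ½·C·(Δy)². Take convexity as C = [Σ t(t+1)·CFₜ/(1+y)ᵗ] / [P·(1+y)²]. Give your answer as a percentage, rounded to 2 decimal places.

With y = 0.012:
  t   CF        PV=CF/(1+0.012)^t    t·PV        t(t+1)·PV
  1        82.50        81.5217        81.5217         163.0435
  2        82.50        80.5551       161.1102         483.3305
  3        82.50        79.5999       238.7996         955.1986
  4     1,082.50     1,032.0622     4,128.2486      20,641.2432
  Σ                  1,273.7389     4,609.6802      22,242.8157
P = 1,273.7389; D_Mac = 3.61902 yrs; D_mod = 3.57610 yrs; C = 17.05094.
Duration effect: -3.57610 × (-0.014) = +0.050065
Convexity effect: 0.5 × 17.05094 × (-0.014)² = +0.0016710
ΔP/P ≈ +0.050065 + 0.0016710 = +0.051736 = +5.1736%.

+5.17%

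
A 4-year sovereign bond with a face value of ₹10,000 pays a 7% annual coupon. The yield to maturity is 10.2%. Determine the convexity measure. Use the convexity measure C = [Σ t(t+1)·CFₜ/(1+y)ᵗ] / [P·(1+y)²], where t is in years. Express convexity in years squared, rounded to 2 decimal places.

With y = 0.102:
  t   CF        PV=CF/(1+0.102)^t    t·PV        t(t+1)·PV
  1       700.00       635.2087       635.2087       1,270.4174
  2       700.00       576.4144     1,152.8289       3,458.4866
  3       700.00       523.0621     1,569.1863       6,276.7452
  4    10,700.00     7,255.3338    29,021.3353     145,106.6765
  Σ                  8,990.0191    32,378.5592     156,112.3258
P = 8,990.0191.
Convexity = Σ t(t+1)·PV / [P·(1+y)²] = 156,112.3258 / (8,990.0191 × 1.214404) = 14.29925.

14.30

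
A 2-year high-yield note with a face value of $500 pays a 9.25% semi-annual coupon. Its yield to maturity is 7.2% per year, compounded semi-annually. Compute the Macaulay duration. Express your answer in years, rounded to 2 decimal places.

Periodic yield y = 0.036. Discount each cash flow and weight by its period:
  t   CF        PV=CF/(1+0.036)^t    t·PV
  1       23.125        22.3214        22.3214
  2       23.125        21.5458        43.0916
  3       23.125        20.7971        62.3913
  4      523.125       454.1156     1,816.4625
  Σ                    518.7799     1,944.2668
Price P = Σ PV = 518.7799.
Macaulay duration = Σ(t·PV) / P = 1,944.2668 / 518.7799 = 3.74777 half-year periods.
In years: 3.74777 / 2 = 1.87388 years.

1.87 years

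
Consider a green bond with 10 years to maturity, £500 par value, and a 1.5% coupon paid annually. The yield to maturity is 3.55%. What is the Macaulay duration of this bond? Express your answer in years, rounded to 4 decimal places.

Periodic yield y = 0.0355. Discount each cash flow and weight by its year:
  t   CF        PV=CF/(1+0.0355)^t    t·PV
  1         7.50         7.2429         7.2429
  2         7.50         6.9946        13.9891
  3         7.50         6.7548        20.2643
  4         7.50         6.5232        26.0928
  5         7.50         6.2996        31.4978
  6         7.50         6.0836        36.5016
  7         7.50         5.8750        41.1253
  8         7.50         5.6736        45.3890
  9         7.50         5.4791        49.3120
  10      507.50       358.0429     3,580.4286
  Σ                    414.9692     3,851.8434
Price P = Σ PV = 414.9692.
Macaulay duration = Σ(t·PV) / P = 3,851.8434 / 414.9692 = 9.28224 years.

9.2822 years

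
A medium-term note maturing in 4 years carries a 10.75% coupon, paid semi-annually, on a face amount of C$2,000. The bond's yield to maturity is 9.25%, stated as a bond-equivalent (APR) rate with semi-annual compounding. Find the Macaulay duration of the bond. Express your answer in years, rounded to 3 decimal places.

3.372 years

Periodic yield y = 0.04625. Discount each cash flow and weight by its period:
  t   CF        PV=CF/(1+0.04625)^t    t·PV
  1       107.50       102.7479       102.7479
  2       107.50        98.2059       196.4118
  3       107.50        93.8646       281.5939
  4       107.50        89.7153       358.8613
  5       107.50        85.7494       428.7470
  6       107.50        81.9588       491.7529
  7       107.50        78.3358       548.3505
  8     2,107.50     1,467.8572    11,742.8578
  Σ                  2,098.4350    14,151.3230
Price P = Σ PV = 2,098.4350.
Macaulay duration = Σ(t·PV) / P = 14,151.3230 / 2,098.4350 = 6.74375 half-year periods.
In years: 6.74375 / 2 = 3.37188 years.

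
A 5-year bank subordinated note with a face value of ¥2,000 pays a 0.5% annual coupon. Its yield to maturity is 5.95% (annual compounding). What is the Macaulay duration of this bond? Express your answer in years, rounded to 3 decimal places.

Periodic yield y = 0.0595. Discount each cash flow and weight by its year:
  t   CF        PV=CF/(1+0.0595)^t    t·PV
  1        10.00         9.4384         9.4384
  2        10.00         8.9084        17.8167
  3        10.00         8.4081        25.2243
  4        10.00         7.9359        31.7436
  5     2,010.00     1,505.5364     7,527.6819
  Σ                  1,540.2271     7,611.9049
Price P = Σ PV = 1,540.2271.
Macaulay duration = Σ(t·PV) / P = 7,611.9049 / 1,540.2271 = 4.94207 years.

4.942 years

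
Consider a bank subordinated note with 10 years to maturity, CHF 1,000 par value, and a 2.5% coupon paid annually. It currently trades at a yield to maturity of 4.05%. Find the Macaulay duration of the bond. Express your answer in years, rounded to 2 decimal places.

8.88 years

Periodic yield y = 0.0405. Discount each cash flow and weight by its year:
  t   CF        PV=CF/(1+0.0405)^t    t·PV
  1        25.00        24.0269        24.0269
  2        25.00        23.0917        46.1834
  3        25.00        22.1929        66.5787
  4        25.00        21.3291        85.3162
  5        25.00        20.4989       102.4943
  6        25.00        19.7010       118.2058
  7        25.00        18.9341       132.5389
  8        25.00        18.1971       145.5772
  9        25.00        17.4888       157.3996
  10    1,025.00       689.1330     6,891.3296
  Σ                    874.5935     7,769.6506
Price P = Σ PV = 874.5935.
Macaulay duration = Σ(t·PV) / P = 7,769.6506 / 874.5935 = 8.88373 years.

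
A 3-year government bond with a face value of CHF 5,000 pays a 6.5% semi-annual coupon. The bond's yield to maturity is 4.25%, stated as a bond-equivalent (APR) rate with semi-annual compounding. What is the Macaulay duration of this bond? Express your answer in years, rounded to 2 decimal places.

2.78 years

Periodic yield y = 0.02125. Discount each cash flow and weight by its period:
  t   CF        PV=CF/(1+0.02125)^t    t·PV
  1       162.50       159.1187       159.1187
  2       162.50       155.8078       311.6156
  3       162.50       152.5658       457.6974
  4       162.50       149.3912       597.5649
  5       162.50       146.2827       731.4136
  6     5,162.50     4,550.5894    27,303.5362
  Σ                  5,313.7556    29,560.9464
Price P = Σ PV = 5,313.7556.
Macaulay duration = Σ(t·PV) / P = 29,560.9464 / 5,313.7556 = 5.56310 half-year periods.
In years: 5.56310 / 2 = 2.78155 years.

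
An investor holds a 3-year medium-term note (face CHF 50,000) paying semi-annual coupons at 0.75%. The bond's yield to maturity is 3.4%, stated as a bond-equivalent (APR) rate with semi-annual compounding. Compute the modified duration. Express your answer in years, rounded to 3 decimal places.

Periodic yield y = 0.017. First find Macaulay duration:
  t   CF        PV=CF/(1+0.017)^t    t·PV
  1       187.50       184.3658       184.3658
  2       187.50       181.2840       362.5679
  3       187.50       178.2536       534.7609
  4       187.50       175.2740       701.0959
  5       187.50       172.3441       861.7207
  6    50,187.50    45,359.6657   272,157.9942
  Σ                 46,251.1872   274,802.5054
P = 46,251.1872; Macaulay duration = 274,802.5054 / 46,251.1872 = 5.94152 half-year periods = 2.97076 years.
Modified duration = D_Mac / (1 + y) = 2.97076 / 1.017 = 2.92110 years.

2.921 years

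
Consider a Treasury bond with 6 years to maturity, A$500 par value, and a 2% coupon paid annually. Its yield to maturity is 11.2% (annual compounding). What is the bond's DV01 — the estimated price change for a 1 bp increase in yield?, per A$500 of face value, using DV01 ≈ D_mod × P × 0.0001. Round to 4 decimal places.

A$0.1548

Periodic yield y = 0.112.
  t   CF        PV=CF/(1+0.112)^t    t·PV
  1        10.00         8.9928         8.9928
  2        10.00         8.0871        16.1741
  3        10.00         7.2725        21.8176
  4        10.00         6.5400        26.1602
  5        10.00         5.8813        29.4067
  6       510.00       269.7376     1,618.4255
  Σ                    306.5114     1,720.9768
P = 306.5114; D_Mac = 5.61472 yrs; D_mod = 5.04921 yrs.
DV01 ≈ 5.04921 × 306.5114 × 0.0001 = 0.154764.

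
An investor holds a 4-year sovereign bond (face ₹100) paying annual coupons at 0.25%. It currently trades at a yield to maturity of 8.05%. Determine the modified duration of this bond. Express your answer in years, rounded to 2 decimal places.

3.69 years

Periodic yield y = 0.0805. First find Macaulay duration:
  t   CF        PV=CF/(1+0.0805)^t    t·PV
  1         0.25         0.2314         0.2314
  2         0.25         0.2141         0.4283
  3         0.25         0.1982         0.5945
  4       100.25        73.5504       294.2018
  Σ                     74.1941       295.4560
P = 74.1941; Macaulay duration = 295.4560 / 74.1941 = 3.98220 years.
Modified duration = D_Mac / (1 + y) = 3.98220 / 1.0805 = 3.68552 years.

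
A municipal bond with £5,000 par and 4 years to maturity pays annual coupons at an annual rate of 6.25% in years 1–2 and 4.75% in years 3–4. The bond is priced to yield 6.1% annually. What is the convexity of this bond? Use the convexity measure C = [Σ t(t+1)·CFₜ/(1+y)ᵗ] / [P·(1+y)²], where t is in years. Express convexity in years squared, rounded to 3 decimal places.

15.814

With y = 0.061:
  t   CF        PV=CF/(1+0.061)^t    t·PV        t(t+1)·PV
  1       312.50       294.5335       294.5335         589.0669
  2       312.50       277.5999       555.1997       1,665.5992
  3       237.50       198.8463       596.5388       2,386.1553
  4     5,237.50     4,132.9724    16,531.8894      82,659.4471
  Σ                  4,903.9520    17,978.1614      87,300.2685
P = 4,903.9520.
Convexity = Σ t(t+1)·PV / [P·(1+y)²] = 87,300.2685 / (4,903.9520 × 1.125721) = 15.81389.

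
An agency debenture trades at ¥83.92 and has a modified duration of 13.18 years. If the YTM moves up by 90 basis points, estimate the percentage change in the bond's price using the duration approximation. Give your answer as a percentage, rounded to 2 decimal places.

Duration approximation: ΔP/P ≈ -D_mod · Δy = -13.18 × (+0.009) = -0.118620.
As a percentage: -11.8620%.

-11.86%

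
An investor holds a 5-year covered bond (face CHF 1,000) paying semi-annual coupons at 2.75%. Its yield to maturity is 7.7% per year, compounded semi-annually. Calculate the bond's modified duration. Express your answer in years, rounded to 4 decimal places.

4.4884 years

Periodic yield y = 0.0385. First find Macaulay duration:
  t   CF        PV=CF/(1+0.0385)^t    t·PV
  1        13.75        13.2403        13.2403
  2        13.75        12.7494        25.4988
  3        13.75        12.2767        36.8302
  4        13.75        11.8216        47.2864
  5        13.75        11.3834        56.9168
  6        13.75        10.9613        65.7680
  7        13.75        10.5550        73.8848
  8        13.75        10.1637        81.3094
  9        13.75         9.7869        88.0819
  10    1,013.75       694.8097     6,948.0968
  Σ                    797.7479     7,436.9134
P = 797.7479; Macaulay duration = 7,436.9134 / 797.7479 = 9.32239 half-year periods = 4.66119 years.
Modified duration = D_Mac / (1 + y) = 4.66119 / 1.0385 = 4.48839 years.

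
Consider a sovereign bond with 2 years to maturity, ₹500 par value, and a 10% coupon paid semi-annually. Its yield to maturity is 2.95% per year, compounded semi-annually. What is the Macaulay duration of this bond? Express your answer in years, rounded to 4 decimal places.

Periodic yield y = 0.01475. Discount each cash flow and weight by its period:
  t   CF        PV=CF/(1+0.01475)^t    t·PV
  1        25.00        24.6366        24.6366
  2        25.00        24.2785        48.5570
  3        25.00        23.9256        71.7768
  4       525.00       495.1344     1,980.5374
  Σ                    567.9751     2,125.5078
Price P = Σ PV = 567.9751.
Macaulay duration = Σ(t·PV) / P = 2,125.5078 / 567.9751 = 3.74226 half-year periods.
In years: 3.74226 / 2 = 1.87113 years.

1.8711 years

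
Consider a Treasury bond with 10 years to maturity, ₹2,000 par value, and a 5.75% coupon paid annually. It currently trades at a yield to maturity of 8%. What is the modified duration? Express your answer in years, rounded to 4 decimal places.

Periodic yield y = 0.08. First find Macaulay duration:
  t   CF        PV=CF/(1+0.08)^t    t·PV
  1       115.00       106.4815       106.4815
  2       115.00        98.5940       197.1879
  3       115.00        91.2907       273.8721
  4       115.00        84.5284       338.1137
  5       115.00        78.2671       391.3353
  6       115.00        72.4695       434.8170
  7       115.00        67.1014       469.7098
  8       115.00        62.1309       497.0474
  9       115.00        57.5286       517.7577
  10    2,115.00       979.6542     9,796.5423
  Σ                  1,698.0463    13,022.8647
P = 1,698.0463; Macaulay duration = 13,022.8647 / 1,698.0463 = 7.66932 years.
Modified duration = D_Mac / (1 + y) = 7.66932 / 1.08 = 7.10122 years.

7.1012 years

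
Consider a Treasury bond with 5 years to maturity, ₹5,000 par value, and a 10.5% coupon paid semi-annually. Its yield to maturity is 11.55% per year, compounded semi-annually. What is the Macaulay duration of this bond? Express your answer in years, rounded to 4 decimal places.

Periodic yield y = 0.05775. Discount each cash flow and weight by its period:
  t   CF        PV=CF/(1+0.05775)^t    t·PV
  1       262.50       248.1683       248.1683
  2       262.50       234.6190       469.2381
  3       262.50       221.8095       665.4286
  4       262.50       209.6994       838.7976
  5       262.50       198.2504       991.2521
  6       262.50       187.4265     1,124.5593
  7       262.50       177.1936     1,240.3553
  8       262.50       167.5194     1,340.1550
  9       262.50       158.3733     1,425.3598
  10    5,262.50     3,001.6619    30,016.6187
  Σ                  4,804.7214    38,359.9328
Price P = Σ PV = 4,804.7214.
Macaulay duration = Σ(t·PV) / P = 38,359.9328 / 4,804.7214 = 7.98380 half-year periods.
In years: 7.98380 / 2 = 3.99190 years.

3.9919 years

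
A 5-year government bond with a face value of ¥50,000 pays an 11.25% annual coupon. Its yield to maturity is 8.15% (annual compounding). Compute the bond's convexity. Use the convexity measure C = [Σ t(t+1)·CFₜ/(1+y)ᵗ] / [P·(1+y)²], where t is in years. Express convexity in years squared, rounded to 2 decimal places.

19.83

With y = 0.0815:
  t   CF        PV=CF/(1+0.0815)^t    t·PV        t(t+1)·PV
  1     5,625.00     5,201.1096     5,201.1096      10,402.2191
  2     5,625.00     4,809.1628     9,618.3256      28,854.9768
  3     5,625.00     4,446.7525    13,340.2574      53,361.0297
  4     5,625.00     4,111.6528    16,446.6111      82,233.0555
  5    55,625.00    37,595.6333   187,978.1666   1,127,868.9995
  Σ                 56,164.3109   232,584.4703   1,302,720.2806
P = 56,164.3109.
Convexity = Σ t(t+1)·PV / [P·(1+y)²] = 1,302,720.2806 / (56,164.3109 × 1.169642) = 19.83068.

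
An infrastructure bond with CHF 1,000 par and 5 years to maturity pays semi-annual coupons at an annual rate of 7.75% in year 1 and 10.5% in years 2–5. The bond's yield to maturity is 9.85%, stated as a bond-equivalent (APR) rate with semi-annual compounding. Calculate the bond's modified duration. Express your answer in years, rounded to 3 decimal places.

Periodic yield y = 0.04925. First find Macaulay duration:
  t   CF        PV=CF/(1+0.04925)^t    t·PV
  1        38.75        36.9311        36.9311
  2        38.75        35.1977        70.3953
  3        52.50        45.4488       136.3464
  4        52.50        43.3155       173.2620
  5        52.50        41.2824       206.4118
  6        52.50        39.3446       236.0678
  7        52.50        37.4979       262.4850
  8        52.50        35.7378       285.9022
  9        52.50        34.0603       306.5427
  10    1,052.50       650.7772     6,507.7719
  Σ                    999.5932     8,222.1162
P = 999.5932; Macaulay duration = 8,222.1162 / 999.5932 = 8.22546 half-year periods = 4.11273 years.
Modified duration = D_Mac / (1 + y) = 4.11273 / 1.04925 = 3.91969 years.

3.920 years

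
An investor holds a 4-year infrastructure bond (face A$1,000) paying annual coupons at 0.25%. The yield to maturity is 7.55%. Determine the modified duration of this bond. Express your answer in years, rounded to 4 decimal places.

3.7028 years

Periodic yield y = 0.0755. First find Macaulay duration:
  t   CF        PV=CF/(1+0.0755)^t    t·PV
  1         2.50         2.3245         2.3245
  2         2.50         2.1613         4.3226
  3         2.50         2.0096         6.0288
  4     1,002.50       749.2776     2,997.1102
  Σ                    755.7730     3,009.7861
P = 755.7730; Macaulay duration = 3,009.7861 / 755.7730 = 3.98239 years.
Modified duration = D_Mac / (1 + y) = 3.98239 / 1.0755 = 3.70283 years.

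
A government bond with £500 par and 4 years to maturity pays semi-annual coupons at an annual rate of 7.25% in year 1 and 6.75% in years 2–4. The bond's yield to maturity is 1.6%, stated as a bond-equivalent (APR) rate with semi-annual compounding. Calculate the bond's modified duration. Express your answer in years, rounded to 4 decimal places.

3.5748 years

Periodic yield y = 0.008. First find Macaulay duration:
  t   CF        PV=CF/(1+0.008)^t    t·PV
  1       18.125        17.9812        17.9812
  2       18.125        17.8384        35.6769
  3       16.875        16.4764        49.4292
  4       16.875        16.3456        65.3825
  5       16.875        16.2159        81.0795
  6       16.875        16.0872        96.5232
  7       16.875        15.9595       111.7167
  8      516.875       484.9548     3,879.6385
  Σ                    601.8591     4,337.4276
P = 601.8591; Macaulay duration = 4,337.4276 / 601.8591 = 7.20672 half-year periods = 3.60336 years.
Modified duration = D_Mac / (1 + y) = 3.60336 / 1.008 = 3.57476 years.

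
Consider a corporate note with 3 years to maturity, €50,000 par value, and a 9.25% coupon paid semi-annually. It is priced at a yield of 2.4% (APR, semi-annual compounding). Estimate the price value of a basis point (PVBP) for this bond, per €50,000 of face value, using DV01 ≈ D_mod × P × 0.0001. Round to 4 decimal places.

€16.0772

Periodic yield y = 0.012.
  t   CF        PV=CF/(1+0.012)^t    t·PV
  1     2,312.50     2,285.0791     2,285.0791
  2     2,312.50     2,257.9833     4,515.9665
  3     2,312.50     2,231.2087     6,693.6262
  4     2,312.50     2,204.7517     8,819.0069
  5     2,312.50     2,178.6084    10,893.0421
  6    52,312.50    48,699.2643   292,195.5858
  Σ                 59,856.8955   325,402.3066
P = 59,856.8955; D_Mac = 5.43634 half-year periods = 2.71817 yrs; D_mod = 2.68594 yrs.
DV01 ≈ 2.68594 × 59,856.8955 × 0.0001 = 16.077189.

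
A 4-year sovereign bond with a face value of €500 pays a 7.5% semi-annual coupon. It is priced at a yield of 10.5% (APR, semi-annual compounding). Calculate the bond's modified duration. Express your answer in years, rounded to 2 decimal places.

3.33 years

Periodic yield y = 0.0525. First find Macaulay duration:
  t   CF        PV=CF/(1+0.0525)^t    t·PV
  1        18.75        17.8147        17.8147
  2        18.75        16.9261        33.8522
  3        18.75        16.0818        48.2454
  4        18.75        15.2796        61.1185
  5        18.75        14.5175        72.5873
  6        18.75        13.7933        82.7599
  7        18.75        13.1053        91.7370
  8       518.75       344.4937     2,755.9495
  Σ                    452.0120     3,164.0646
P = 452.0120; Macaulay duration = 3,164.0646 / 452.0120 = 6.99996 half-year periods = 3.49998 years.
Modified duration = D_Mac / (1 + y) = 3.49998 / 1.0525 = 3.32540 years.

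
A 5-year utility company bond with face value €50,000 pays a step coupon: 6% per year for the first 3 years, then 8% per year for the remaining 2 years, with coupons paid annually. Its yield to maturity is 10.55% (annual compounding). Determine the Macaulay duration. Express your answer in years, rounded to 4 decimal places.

Periodic yield y = 0.1055. Discount each cash flow and weight by its year:
  t   CF        PV=CF/(1+0.1055)^t    t·PV
  1     3,000.00     2,713.7042     2,713.7042
  2     3,000.00     2,454.7302     4,909.4603
  3     3,000.00     2,220.4705     6,661.4116
  4     4,000.00     2,678.0890    10,712.3560
  5    54,000.00    32,703.9361   163,519.6804
  Σ                 42,770.9300   188,516.6125
Price P = Σ PV = 42,770.9300.
Macaulay duration = Σ(t·PV) / P = 188,516.6125 / 42,770.9300 = 4.40759 years.

4.4076 years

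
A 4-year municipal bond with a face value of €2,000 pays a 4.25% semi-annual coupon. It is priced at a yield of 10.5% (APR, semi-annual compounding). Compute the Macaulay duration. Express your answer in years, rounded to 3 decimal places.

Periodic yield y = 0.0525. Discount each cash flow and weight by its period:
  t   CF        PV=CF/(1+0.0525)^t    t·PV
  1        42.50        40.3800        40.3800
  2        42.50        38.3658        76.7317
  3        42.50        36.4521       109.3563
  4        42.50        34.6338       138.5353
  5        42.50        32.9063       164.5313
  6        42.50        31.2648       187.5891
  7        42.50        29.7053       207.9372
  8     2,042.50     1,356.3920    10,851.1362
  Σ                  1,600.1003    11,776.1972
Price P = Σ PV = 1,600.1003.
Macaulay duration = Σ(t·PV) / P = 11,776.1972 / 1,600.1003 = 7.35966 half-year periods.
In years: 7.35966 / 2 = 3.67983 years.

3.680 years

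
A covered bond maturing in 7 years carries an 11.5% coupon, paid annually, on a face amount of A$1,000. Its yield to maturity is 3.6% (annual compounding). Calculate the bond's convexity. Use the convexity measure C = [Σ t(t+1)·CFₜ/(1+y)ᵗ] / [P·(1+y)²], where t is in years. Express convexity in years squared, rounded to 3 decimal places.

37.518

With y = 0.036:
  t   CF        PV=CF/(1+0.036)^t    t·PV        t(t+1)·PV
  1       115.00       111.0039       111.0039         222.0077
  2       115.00       107.1466       214.2932         642.8795
  3       115.00       103.4233       310.2700       1,241.0801
  4       115.00        99.8295       399.3179       1,996.5896
  5       115.00        96.3605       481.8025       2,890.8151
  6       115.00        93.0121       558.0724       3,906.5069
  7     1,115.00       870.4756     6,093.3289      48,746.6311
  Σ                  1,481.2514     8,168.0888      59,646.5101
P = 1,481.2514.
Convexity = Σ t(t+1)·PV / [P·(1+y)²] = 59,646.5101 / (1,481.2514 × 1.073296) = 37.51775.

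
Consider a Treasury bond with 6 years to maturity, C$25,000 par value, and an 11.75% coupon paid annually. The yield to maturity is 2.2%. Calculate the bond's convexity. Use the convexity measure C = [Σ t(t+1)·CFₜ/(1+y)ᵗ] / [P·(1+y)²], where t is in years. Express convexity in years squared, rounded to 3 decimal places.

30.467

With y = 0.022:
  t   CF        PV=CF/(1+0.022)^t    t·PV        t(t+1)·PV
  1     2,937.50     2,874.2661     2,874.2661       5,748.5323
  2     2,937.50     2,812.3935     5,624.7870      16,874.3609
  3     2,937.50     2,751.8527     8,255.5582      33,022.2327
  4     2,937.50     2,692.6152    10,770.4608      53,852.3039
  5     2,937.50     2,634.6528    13,173.2642      79,039.5849
  6    27,937.50    24,517.8377   147,107.0262   1,029,749.1831
  Σ                 38,283.6181   187,805.3624   1,218,286.1978
P = 38,283.6181.
Convexity = Σ t(t+1)·PV / [P·(1+y)²] = 1,218,286.1978 / (38,283.6181 × 1.044484) = 30.46734.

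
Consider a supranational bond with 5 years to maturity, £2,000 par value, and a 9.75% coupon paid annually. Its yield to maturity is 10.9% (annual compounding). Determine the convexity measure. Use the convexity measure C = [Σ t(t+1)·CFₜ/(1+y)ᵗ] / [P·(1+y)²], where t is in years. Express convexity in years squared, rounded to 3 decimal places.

19.046

With y = 0.109:
  t   CF        PV=CF/(1+0.109)^t    t·PV        t(t+1)·PV
  1       195.00       175.8341       175.8341         351.6682
  2       195.00       158.5519       317.1038         951.3115
  3       195.00       142.9684       428.9051       1,715.6205
  4       195.00       128.9165       515.6659       2,578.3295
  5     2,195.00     1,308.5092     6,542.5462      39,255.2772
  Σ                  1,914.7801     7,980.0552      44,852.2069
P = 1,914.7801.
Convexity = Σ t(t+1)·PV / [P·(1+y)²] = 44,852.2069 / (1,914.7801 × 1.229881) = 19.04591.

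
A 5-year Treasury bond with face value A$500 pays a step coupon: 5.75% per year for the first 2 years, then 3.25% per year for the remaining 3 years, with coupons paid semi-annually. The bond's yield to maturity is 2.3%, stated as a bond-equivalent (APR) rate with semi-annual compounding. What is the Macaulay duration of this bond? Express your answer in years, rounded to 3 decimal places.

Periodic yield y = 0.0115. Discount each cash flow and weight by its period:
  t   CF        PV=CF/(1+0.0115)^t    t·PV
  1       14.375        14.2116        14.2116
  2       14.375        14.0500        28.1000
  3       14.375        13.8903        41.6708
  4       14.375        13.7323        54.9293
  5        8.125         7.6735        38.3675
  6        8.125         7.5863        45.5176
  7        8.125         7.5000        52.5001
  8        8.125         7.4147        59.3180
  9        8.125         7.3304        65.9740
  10     508.125       453.2227     4,532.2274
  Σ                    546.6119     4,932.8163
Price P = Σ PV = 546.6119.
Macaulay duration = Σ(t·PV) / P = 4,932.8163 / 546.6119 = 9.02435 half-year periods.
In years: 9.02435 / 2 = 4.51217 years.

4.512 years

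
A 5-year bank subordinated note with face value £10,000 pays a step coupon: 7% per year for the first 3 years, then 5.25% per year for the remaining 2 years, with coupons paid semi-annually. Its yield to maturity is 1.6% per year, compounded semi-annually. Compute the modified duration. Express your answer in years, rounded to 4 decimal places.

4.3612 years

Periodic yield y = 0.008. First find Macaulay duration:
  t   CF        PV=CF/(1+0.008)^t    t·PV
  1       350.00       347.2222       347.2222
  2       350.00       344.4665       688.9330
  3       350.00       341.7326     1,025.1979
  4       350.00       339.0205     1,356.0819
  5       350.00       336.3298     1,681.6491
  6       350.00       333.6605     2,001.9633
  7       262.50       248.2593     1,737.8153
  8       262.50       246.2890     1,970.3122
  9       262.50       244.3343     2,199.0091
  10   10,262.50     9,476.4974    94,764.9743
  Σ                 12,257.8123   107,773.1582
P = 12,257.8123; Macaulay duration = 107,773.1582 / 12,257.8123 = 8.79220 half-year periods = 4.39610 years.
Modified duration = D_Mac / (1 + y) = 4.39610 / 1.008 = 4.36121 years.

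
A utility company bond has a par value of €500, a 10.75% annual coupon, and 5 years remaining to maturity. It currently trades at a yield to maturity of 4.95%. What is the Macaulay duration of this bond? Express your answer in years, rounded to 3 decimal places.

Periodic yield y = 0.0495. Discount each cash flow and weight by its year:
  t   CF        PV=CF/(1+0.0495)^t    t·PV
  1        53.75        51.2149        51.2149
  2        53.75        48.7993        97.5986
  3        53.75        46.4977       139.4930
  4        53.75        44.3046       177.2183
  5       553.75       434.9121     2,174.5607
  Σ                    625.7285     2,640.0855
Price P = Σ PV = 625.7285.
Macaulay duration = Σ(t·PV) / P = 2,640.0855 / 625.7285 = 4.21922 years.

4.219 years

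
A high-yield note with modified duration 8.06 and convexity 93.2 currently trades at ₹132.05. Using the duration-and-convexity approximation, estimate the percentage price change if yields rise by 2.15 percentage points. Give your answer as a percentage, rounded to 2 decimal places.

Duration effect: -D_mod·Δy = -8.06 × (+0.0215) = -0.173290
Convexity effect: ½·C·(Δy)² = 0.5 × 93.2 × (0.0215)² = +0.02154085
ΔP/P ≈ -0.173290 + 0.02154085 = -0.15174915
= -15.174915%.

-15.17%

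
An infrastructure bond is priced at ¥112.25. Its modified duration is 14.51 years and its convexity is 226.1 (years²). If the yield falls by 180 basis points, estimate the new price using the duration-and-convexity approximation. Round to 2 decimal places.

Duration effect: -D_mod·Δy = -14.51 × (-0.018) = +0.261180
Convexity effect: ½·C·(Δy)² = 0.5 × 226.1 × (-0.018)² = +0.0366282
ΔP/P ≈ +0.261180 + 0.0366282 = +0.2978082
New price ≈ 112.25 × (1 + 0.2978082) = 145.67897045.

¥145.68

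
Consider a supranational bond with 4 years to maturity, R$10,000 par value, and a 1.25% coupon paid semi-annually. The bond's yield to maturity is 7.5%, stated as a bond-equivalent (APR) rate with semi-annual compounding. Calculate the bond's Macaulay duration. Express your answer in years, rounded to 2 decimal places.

3.90 years

Periodic yield y = 0.0375. Discount each cash flow and weight by its period:
  t   CF        PV=CF/(1+0.0375)^t    t·PV
  1        62.50        60.2410        60.2410
  2        62.50        58.0636       116.1272
  3        62.50        55.9649       167.8947
  4        62.50        53.9421       215.7683
  5        62.50        51.9924       259.9618
  6        62.50        50.1131       300.6787
  7        62.50        48.3018       338.1126
  8    10,062.50     7,495.5076    59,964.0610
  Σ                  7,874.1264    61,422.8451
Price P = Σ PV = 7,874.1264.
Macaulay duration = Σ(t·PV) / P = 61,422.8451 / 7,874.1264 = 7.80059 half-year periods.
In years: 7.80059 / 2 = 3.90030 years.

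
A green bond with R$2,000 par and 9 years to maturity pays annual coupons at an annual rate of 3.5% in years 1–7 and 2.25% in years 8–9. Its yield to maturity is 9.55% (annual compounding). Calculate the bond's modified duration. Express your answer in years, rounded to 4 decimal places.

Periodic yield y = 0.0955. First find Macaulay duration:
  t   CF        PV=CF/(1+0.0955)^t    t·PV
  1        70.00        63.8978        63.8978
  2        70.00        58.3275       116.6550
  3        70.00        53.2428       159.7284
  4        70.00        48.6014       194.4055
  5        70.00        44.3646       221.8228
  6        70.00        40.4971       242.9825
  7        70.00        36.9668       258.7673
  8        45.00        21.6927       173.5415
  9     2,045.00       899.8744     8,098.8692
  Σ                  1,267.4649     9,530.6699
P = 1,267.4649; Macaulay duration = 9,530.6699 / 1,267.4649 = 7.51947 years.
Modified duration = D_Mac / (1 + y) = 7.51947 / 1.0955 = 6.86397 years.

6.8640 years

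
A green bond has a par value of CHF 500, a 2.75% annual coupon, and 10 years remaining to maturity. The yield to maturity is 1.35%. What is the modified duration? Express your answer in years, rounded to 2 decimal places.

Periodic yield y = 0.0135. First find Macaulay duration:
  t   CF        PV=CF/(1+0.0135)^t    t·PV
  1        13.75        13.5668        13.5668
  2        13.75        13.3861        26.7723
  3        13.75        13.2078        39.6235
  4        13.75        13.0319        52.1276
  5        13.75        12.8583        64.2916
  6        13.75        12.6870        76.1222
  7        13.75        12.5180        87.6263
  8        13.75        12.3513        98.8104
  9        13.75        12.1868       109.6810
  10      513.75       449.2771     4,492.7712
  Σ                    565.0713     5,061.3929
P = 565.0713; Macaulay duration = 5,061.3929 / 565.0713 = 8.95709 years.
Modified duration = D_Mac / (1 + y) = 8.95709 / 1.0135 = 8.83778 years.

8.84 years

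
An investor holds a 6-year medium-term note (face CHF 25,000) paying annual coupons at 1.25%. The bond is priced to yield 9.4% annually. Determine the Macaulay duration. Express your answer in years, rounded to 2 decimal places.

Periodic yield y = 0.094. Discount each cash flow and weight by its year:
  t   CF        PV=CF/(1+0.094)^t    t·PV
  1       312.50       285.6490       285.6490
  2       312.50       261.1051       522.2102
  3       312.50       238.6701       716.0104
  4       312.50       218.1628       872.6513
  5       312.50       199.4176       997.0878
  6    25,312.50    14,764.9204    88,589.5221
  Σ                 15,967.9250    91,983.1308
Price P = Σ PV = 15,967.9250.
Macaulay duration = Σ(t·PV) / P = 91,983.1308 / 15,967.9250 = 5.76049 years.

5.76 years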